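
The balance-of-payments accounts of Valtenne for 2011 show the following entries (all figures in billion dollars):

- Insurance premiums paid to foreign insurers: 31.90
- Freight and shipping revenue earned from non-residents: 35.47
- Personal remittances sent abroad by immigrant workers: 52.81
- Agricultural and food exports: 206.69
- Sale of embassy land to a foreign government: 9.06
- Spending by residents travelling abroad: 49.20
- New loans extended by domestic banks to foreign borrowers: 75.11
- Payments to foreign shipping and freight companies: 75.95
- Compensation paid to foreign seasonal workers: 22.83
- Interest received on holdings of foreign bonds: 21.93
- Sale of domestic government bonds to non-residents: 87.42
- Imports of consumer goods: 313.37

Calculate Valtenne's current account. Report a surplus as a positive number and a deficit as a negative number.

Goods: -313.37 + 206.69 = -106.68
Services: -49.20 - 75.95 + 35.47 - 31.90 = -121.58
Primary income: 21.93 - 22.83 = -0.90
Secondary income: -52.81
Current account = (-106.68) + (-121.58) + (-0.90) + (-52.81) = -281.97
(Excluded from the current account — capital account: sale of embassy land to a foreign government 9.06; financial account: new loans extended by domestic banks to foreign borrowers 75.11, sale of domestic government bonds to non-residents 87.42.)

-281.97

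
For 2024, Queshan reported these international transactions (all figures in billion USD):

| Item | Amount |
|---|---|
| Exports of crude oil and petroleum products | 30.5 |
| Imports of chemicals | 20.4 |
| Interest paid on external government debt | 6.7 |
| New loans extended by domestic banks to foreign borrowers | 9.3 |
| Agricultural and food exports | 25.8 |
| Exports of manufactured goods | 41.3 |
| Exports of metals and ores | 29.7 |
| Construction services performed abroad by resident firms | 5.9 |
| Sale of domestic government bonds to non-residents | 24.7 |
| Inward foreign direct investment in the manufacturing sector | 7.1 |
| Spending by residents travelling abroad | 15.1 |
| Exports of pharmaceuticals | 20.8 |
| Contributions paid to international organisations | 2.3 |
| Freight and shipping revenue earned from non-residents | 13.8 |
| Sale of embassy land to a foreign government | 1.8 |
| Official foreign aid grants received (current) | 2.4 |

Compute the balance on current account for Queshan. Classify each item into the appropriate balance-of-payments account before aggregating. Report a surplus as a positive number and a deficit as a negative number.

Goods: 29.7 - 20.4 + 25.8 + 20.8 + 30.5 + 41.3 = 127.7
Services: -15.1 + 5.9 + 13.8 = 4.6
Primary income: -6.7
Secondary income: 2.4 - 2.3 = 0.1
Current account = 127.7 + 4.6 + (-6.7) + 0.1 = 125.7
(Excluded from the current account — financial account: new loans extended by domestic banks to foreign borrowers 9.3, sale of domestic government bonds to non-residents 24.7, inward foreign direct investment in the manufacturing sector 7.1; capital account: sale of embassy land to a foreign government 1.8.)

125.7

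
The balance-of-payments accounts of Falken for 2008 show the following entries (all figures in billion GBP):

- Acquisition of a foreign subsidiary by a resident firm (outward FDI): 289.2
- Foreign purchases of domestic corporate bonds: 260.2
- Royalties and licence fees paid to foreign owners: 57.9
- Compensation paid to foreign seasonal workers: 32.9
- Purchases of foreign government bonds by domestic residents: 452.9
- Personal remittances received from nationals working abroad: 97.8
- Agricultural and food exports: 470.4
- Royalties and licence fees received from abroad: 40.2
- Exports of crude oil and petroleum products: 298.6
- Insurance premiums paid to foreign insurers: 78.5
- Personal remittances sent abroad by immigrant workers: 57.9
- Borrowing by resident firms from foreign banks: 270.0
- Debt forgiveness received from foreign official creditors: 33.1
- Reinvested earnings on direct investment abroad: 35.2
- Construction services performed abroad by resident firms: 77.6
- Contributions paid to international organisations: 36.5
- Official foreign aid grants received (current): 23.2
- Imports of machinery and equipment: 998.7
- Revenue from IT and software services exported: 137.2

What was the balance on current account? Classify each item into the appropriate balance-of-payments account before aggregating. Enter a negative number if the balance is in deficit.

Goods: -998.7 + 470.4 + 298.6 = -229.7
Services: -78.5 - 57.9 + 137.2 + 40.2 + 77.6 = 118.6
Primary income: -32.9 + 35.2 = 2.3
Secondary income: 97.8 + 23.2 - 57.9 - 36.5 = 26.6
Current account = (-229.7) + 118.6 + 2.3 + 26.6 = -82.2
(Excluded from the current account — financial account: acquisition of a foreign subsidiary by a resident firm (outward FDI) 289.2, foreign purchases of domestic corporate bonds 260.2, purchases of foreign government bonds by domestic residents 452.9, borrowing by resident firms from foreign banks 270.0; capital account: debt forgiveness received from foreign official creditors 33.1.)

-82.2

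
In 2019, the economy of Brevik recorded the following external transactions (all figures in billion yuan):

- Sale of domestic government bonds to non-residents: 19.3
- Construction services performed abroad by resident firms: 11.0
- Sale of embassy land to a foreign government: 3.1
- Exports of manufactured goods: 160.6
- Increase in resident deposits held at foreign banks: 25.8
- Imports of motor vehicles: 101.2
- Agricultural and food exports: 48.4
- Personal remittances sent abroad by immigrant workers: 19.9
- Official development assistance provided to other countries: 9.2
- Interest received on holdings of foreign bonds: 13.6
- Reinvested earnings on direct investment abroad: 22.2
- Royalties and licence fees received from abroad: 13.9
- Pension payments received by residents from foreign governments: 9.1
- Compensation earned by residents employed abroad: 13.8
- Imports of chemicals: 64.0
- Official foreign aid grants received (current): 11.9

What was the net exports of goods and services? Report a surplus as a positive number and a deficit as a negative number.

Goods: 48.4 - 101.2 - 64.0 + 160.6 = 43.8
Services: 13.9 + 11.0 = 24.9
Trade balance = 43.8 + 24.9 = 68.7
(Excluded from the trade balance — financial account: sale of domestic government bonds to non-residents 19.3, increase in resident deposits held at foreign banks 25.8; capital account: sale of embassy land to a foreign government 3.1; secondary income: personal remittances sent abroad by immigrant workers 19.9, official development assistance provided to other countries 9.2, pension payments received by residents from foreign governments 9.1, official foreign aid grants received (current) 11.9; primary income: interest received on holdings of foreign bonds 13.6, reinvested earnings on direct investment abroad 22.2, compensation earned by residents employed abroad 13.8.)

68.7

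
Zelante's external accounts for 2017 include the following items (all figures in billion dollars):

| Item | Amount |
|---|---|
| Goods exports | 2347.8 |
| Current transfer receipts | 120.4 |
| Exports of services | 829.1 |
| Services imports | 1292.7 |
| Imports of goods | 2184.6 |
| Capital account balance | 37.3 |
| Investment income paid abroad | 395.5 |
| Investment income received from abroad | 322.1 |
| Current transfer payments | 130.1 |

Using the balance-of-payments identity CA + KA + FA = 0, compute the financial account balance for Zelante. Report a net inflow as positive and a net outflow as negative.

Goods balance = 2347.8 - 2184.6 = 163.2
Services balance = 829.1 - 1292.7 = -463.6
Trade balance (goods + services) = 163.2 + (-463.6) = -300.4
Net primary income = 322.1 - 395.5 = -73.4
Net secondary income = 120.4 - 130.1 = -9.7
Current account = -300.4 + (-73.4) + (-9.7) = -383.5
Financial account = -(-383.5 + 37.3) = 346.2

346.2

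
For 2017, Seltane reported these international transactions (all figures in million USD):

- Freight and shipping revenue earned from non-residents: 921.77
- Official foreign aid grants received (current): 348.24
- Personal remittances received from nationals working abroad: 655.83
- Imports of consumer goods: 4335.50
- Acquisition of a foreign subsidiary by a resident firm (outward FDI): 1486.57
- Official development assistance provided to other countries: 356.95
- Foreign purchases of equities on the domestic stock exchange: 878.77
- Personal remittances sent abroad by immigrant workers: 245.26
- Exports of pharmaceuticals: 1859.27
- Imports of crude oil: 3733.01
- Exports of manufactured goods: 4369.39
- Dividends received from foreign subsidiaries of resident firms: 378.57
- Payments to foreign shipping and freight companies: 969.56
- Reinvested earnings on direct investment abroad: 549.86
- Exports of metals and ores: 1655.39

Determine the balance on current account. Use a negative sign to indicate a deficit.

1098.04

Goods: 1655.39 + 1859.27 + 4369.39 - 4335.50 - 3733.01 = -184.46
Services: 921.77 - 969.56 = -47.79
Primary income: 549.86 + 378.57 = 928.43
Secondary income: -356.95 - 245.26 + 348.24 + 655.83 = 401.86
Current account = (-184.46) + (-47.79) + 928.43 + 401.86 = 1098.04
(Excluded from the current account — financial account: acquisition of a foreign subsidiary by a resident firm (outward FDI) 1486.57, foreign purchases of equities on the domestic stock exchange 878.77.)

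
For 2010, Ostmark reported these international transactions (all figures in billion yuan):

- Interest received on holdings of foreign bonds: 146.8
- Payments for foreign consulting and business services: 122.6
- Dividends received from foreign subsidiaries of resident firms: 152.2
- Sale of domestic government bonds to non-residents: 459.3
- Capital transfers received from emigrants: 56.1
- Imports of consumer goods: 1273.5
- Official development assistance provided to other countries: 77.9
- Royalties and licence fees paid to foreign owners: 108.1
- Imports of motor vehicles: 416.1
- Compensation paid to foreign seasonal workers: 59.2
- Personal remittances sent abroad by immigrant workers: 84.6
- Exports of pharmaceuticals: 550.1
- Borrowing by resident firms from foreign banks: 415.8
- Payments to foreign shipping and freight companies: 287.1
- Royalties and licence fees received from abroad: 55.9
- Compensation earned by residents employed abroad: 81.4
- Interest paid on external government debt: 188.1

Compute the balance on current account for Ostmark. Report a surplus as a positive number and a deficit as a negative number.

-1630.8

Goods: 550.1 - 416.1 - 1273.5 = -1139.5
Services: -122.6 + 55.9 - 108.1 - 287.1 = -461.9
Primary income: 81.4 + 146.8 - 59.2 - 188.1 + 152.2 = 133.1
Secondary income: -84.6 - 77.9 = -162.5
Current account = (-1139.5) + (-461.9) + 133.1 + (-162.5) = -1630.8
(Excluded from the current account — financial account: sale of domestic government bonds to non-residents 459.3, borrowing by resident firms from foreign banks 415.8; capital account: capital transfers received from emigrants 56.1.)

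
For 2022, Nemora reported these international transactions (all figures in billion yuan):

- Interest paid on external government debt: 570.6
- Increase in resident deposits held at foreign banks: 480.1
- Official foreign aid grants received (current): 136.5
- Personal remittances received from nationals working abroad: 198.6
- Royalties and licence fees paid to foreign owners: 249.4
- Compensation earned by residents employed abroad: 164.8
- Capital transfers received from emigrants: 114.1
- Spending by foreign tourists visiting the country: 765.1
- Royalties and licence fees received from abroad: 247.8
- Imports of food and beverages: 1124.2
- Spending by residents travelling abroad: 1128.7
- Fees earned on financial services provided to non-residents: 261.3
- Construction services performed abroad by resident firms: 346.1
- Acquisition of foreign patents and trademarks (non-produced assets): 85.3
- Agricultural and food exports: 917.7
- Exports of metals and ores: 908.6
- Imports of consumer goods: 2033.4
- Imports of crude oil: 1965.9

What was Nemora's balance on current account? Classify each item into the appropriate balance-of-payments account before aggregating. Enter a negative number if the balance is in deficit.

-3125.7

Goods: 917.7 - 1124.2 + 908.6 - 2033.4 - 1965.9 = -3297.2
Services: 247.8 + 346.1 - 1128.7 + 765.1 - 249.4 + 261.3 = 242.2
Primary income: -570.6 + 164.8 = -405.8
Secondary income: 136.5 + 198.6 = 335.1
Current account = (-3297.2) + 242.2 + (-405.8) + 335.1 = -3125.7
(Excluded from the current account — financial account: increase in resident deposits held at foreign banks 480.1; capital account: capital transfers received from emigrants 114.1, acquisition of foreign patents and trademarks (non-produced assets) 85.3.)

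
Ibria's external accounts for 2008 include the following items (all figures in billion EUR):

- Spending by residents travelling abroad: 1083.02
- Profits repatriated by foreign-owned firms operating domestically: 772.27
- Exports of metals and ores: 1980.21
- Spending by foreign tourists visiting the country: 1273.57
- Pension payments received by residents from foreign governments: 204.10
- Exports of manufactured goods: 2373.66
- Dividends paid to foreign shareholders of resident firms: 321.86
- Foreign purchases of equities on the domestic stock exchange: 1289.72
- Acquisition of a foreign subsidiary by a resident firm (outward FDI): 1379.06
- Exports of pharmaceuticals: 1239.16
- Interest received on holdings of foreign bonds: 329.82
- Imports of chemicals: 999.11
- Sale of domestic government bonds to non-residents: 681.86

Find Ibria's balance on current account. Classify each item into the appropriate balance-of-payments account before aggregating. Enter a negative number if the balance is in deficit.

4224.26

Goods: 1239.16 - 999.11 + 2373.66 + 1980.21 = 4593.92
Services: -1083.02 + 1273.57 = 190.55
Primary income: -772.27 + 329.82 - 321.86 = -764.31
Secondary income: 204.10
Current account = 4593.92 + 190.55 + (-764.31) + 204.10 = 4224.26
(Excluded from the current account — financial account: foreign purchases of equities on the domestic stock exchange 1289.72, acquisition of a foreign subsidiary by a resident firm (outward FDI) 1379.06, sale of domestic government bonds to non-residents 681.86.)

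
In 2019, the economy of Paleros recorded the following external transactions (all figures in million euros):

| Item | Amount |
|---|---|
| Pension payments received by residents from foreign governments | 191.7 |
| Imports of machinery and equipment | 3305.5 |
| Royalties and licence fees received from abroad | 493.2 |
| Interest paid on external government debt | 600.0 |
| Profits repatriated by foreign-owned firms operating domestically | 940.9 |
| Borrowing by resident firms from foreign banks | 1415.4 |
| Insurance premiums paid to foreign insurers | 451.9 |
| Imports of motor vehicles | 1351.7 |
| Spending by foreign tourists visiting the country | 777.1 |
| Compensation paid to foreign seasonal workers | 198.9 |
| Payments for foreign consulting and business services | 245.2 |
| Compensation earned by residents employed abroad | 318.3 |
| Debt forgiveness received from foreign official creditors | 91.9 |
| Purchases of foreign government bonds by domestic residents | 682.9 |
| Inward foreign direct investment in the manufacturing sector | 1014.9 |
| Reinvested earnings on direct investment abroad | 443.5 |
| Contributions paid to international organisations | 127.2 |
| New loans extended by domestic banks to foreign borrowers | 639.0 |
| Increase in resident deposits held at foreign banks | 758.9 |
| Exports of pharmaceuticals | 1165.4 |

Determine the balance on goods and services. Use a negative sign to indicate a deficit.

Goods: -1351.7 - 3305.5 + 1165.4 = -3491.8
Services: -245.2 - 451.9 + 493.2 + 777.1 = 573.2
Trade balance = -3491.8 + 573.2 = -2918.6
(Excluded from the trade balance — secondary income: pension payments received by residents from foreign governments 191.7, contributions paid to international organisations 127.2; primary income: interest paid on external government debt 600.0, profits repatriated by foreign-owned firms operating domestically 940.9, compensation paid to foreign seasonal workers 198.9, compensation earned by residents employed abroad 318.3, reinvested earnings on direct investment abroad 443.5; financial account: borrowing by resident firms from foreign banks 1415.4, purchases of foreign government bonds by domestic residents 682.9, inward foreign direct investment in the manufacturing sector 1014.9, new loans extended by domestic banks to foreign borrowers 639.0, increase in resident deposits held at foreign banks 758.9; capital account: debt forgiveness received from foreign official creditors 91.9.)

-2918.6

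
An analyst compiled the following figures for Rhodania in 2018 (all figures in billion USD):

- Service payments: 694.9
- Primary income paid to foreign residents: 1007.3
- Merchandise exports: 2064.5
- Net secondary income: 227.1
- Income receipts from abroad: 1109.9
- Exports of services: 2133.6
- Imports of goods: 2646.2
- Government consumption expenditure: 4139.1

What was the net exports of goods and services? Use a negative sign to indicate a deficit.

Goods balance = 2064.5 - 2646.2 = -581.7
Services balance = 2133.6 - 694.9 = 1438.7
Trade balance (goods + services) = -581.7 + 1438.7 = 857.0

857.0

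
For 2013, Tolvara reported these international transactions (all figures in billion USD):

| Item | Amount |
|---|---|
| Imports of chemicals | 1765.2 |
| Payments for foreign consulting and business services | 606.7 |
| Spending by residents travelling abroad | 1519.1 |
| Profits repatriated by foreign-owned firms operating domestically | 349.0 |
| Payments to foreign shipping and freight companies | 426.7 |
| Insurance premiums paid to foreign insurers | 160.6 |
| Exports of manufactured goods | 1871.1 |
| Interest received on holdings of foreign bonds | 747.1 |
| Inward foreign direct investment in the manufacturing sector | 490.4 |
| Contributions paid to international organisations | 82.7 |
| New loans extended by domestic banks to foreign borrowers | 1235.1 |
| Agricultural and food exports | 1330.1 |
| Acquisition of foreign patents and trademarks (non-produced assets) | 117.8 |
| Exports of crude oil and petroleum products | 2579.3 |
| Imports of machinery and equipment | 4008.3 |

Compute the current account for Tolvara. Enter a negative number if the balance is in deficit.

Goods: 1871.1 + 2579.3 + 1330.1 - 1765.2 - 4008.3 = 7.0
Services: -160.6 - 606.7 - 426.7 - 1519.1 = -2713.1
Primary income: -349.0 + 747.1 = 398.1
Secondary income: -82.7
Current account = 7.0 + (-2713.1) + 398.1 + (-82.7) = -2390.7
(Excluded from the current account — financial account: inward foreign direct investment in the manufacturing sector 490.4, new loans extended by domestic banks to foreign borrowers 1235.1; capital account: acquisition of foreign patents and trademarks (non-produced assets) 117.8.)

-2390.7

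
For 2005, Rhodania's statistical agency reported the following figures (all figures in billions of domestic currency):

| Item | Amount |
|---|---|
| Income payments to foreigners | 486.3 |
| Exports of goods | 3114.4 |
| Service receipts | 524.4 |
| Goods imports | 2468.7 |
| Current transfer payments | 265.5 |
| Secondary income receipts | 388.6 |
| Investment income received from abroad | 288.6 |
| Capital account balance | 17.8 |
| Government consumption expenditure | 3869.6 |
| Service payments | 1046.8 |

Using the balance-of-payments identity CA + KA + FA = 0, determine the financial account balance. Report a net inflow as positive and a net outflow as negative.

Goods balance = 3114.4 - 2468.7 = 645.7
Services balance = 524.4 - 1046.8 = -522.4
Trade balance (goods + services) = 645.7 + (-522.4) = 123.3
Net primary income = 288.6 - 486.3 = -197.7
Net secondary income = 388.6 - 265.5 = 123.1
Current account = 123.3 + (-197.7) + 123.1 = 48.7
Financial account = -(48.7 + 17.8) = -66.5

-66.5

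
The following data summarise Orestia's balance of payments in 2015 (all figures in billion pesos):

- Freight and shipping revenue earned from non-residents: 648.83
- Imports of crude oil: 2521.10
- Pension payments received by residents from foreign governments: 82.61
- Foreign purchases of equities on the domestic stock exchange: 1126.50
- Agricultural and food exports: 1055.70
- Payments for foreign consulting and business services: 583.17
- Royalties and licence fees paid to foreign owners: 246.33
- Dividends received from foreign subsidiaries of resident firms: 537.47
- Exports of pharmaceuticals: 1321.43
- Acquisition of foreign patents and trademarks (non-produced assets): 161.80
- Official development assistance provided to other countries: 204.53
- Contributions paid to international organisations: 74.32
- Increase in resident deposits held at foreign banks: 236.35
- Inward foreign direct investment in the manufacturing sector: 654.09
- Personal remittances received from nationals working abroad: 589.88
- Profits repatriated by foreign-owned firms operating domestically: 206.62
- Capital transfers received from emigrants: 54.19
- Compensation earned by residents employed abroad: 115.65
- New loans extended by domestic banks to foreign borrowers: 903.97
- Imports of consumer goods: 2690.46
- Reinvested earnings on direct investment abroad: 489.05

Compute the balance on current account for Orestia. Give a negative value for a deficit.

Goods: 1321.43 - 2690.46 - 2521.10 + 1055.70 = -2834.43
Services: -246.33 - 583.17 + 648.83 = -180.67
Primary income: 115.65 + 537.47 - 206.62 + 489.05 = 935.55
Secondary income: 589.88 + 82.61 - 204.53 - 74.32 = 393.64
Current account = (-2834.43) + (-180.67) + 935.55 + 393.64 = -1685.91
(Excluded from the current account — financial account: foreign purchases of equities on the domestic stock exchange 1126.50, increase in resident deposits held at foreign banks 236.35, inward foreign direct investment in the manufacturing sector 654.09, new loans extended by domestic banks to foreign borrowers 903.97; capital account: acquisition of foreign patents and trademarks (non-produced assets) 161.80, capital transfers received from emigrants 54.19.)

-1685.91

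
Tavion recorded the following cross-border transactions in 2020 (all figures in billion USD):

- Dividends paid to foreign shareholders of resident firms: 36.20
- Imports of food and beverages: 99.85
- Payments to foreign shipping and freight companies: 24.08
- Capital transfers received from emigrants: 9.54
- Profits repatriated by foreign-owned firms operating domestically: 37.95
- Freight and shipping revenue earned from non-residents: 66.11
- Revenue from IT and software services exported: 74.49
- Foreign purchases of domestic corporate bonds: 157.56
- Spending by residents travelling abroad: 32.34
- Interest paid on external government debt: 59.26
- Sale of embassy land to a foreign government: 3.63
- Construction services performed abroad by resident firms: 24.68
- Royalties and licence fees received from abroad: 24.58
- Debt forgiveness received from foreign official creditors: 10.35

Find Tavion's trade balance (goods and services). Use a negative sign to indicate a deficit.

33.59

Goods: -99.85
Services: -24.08 - 32.34 + 66.11 + 24.58 + 74.49 + 24.68 = 133.44
Trade balance = -99.85 + 133.44 = 33.59
(Excluded from the trade balance — primary income: dividends paid to foreign shareholders of resident firms 36.20, profits repatriated by foreign-owned firms operating domestically 37.95, interest paid on external government debt 59.26; capital account: capital transfers received from emigrants 9.54, sale of embassy land to a foreign government 3.63, debt forgiveness received from foreign official creditors 10.35; financial account: foreign purchases of domestic corporate bonds 157.56.)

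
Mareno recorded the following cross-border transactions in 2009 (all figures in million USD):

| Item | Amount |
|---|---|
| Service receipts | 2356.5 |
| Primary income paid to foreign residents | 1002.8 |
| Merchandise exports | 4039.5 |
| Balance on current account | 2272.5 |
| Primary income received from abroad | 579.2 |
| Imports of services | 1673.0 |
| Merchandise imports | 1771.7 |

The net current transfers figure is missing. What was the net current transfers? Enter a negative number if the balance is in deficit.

Current account = goods balance + services balance + net primary income + net secondary income
Sum of the known components = 2527.7
Net current transfers = CA - (known components) = 2272.5 - 2527.7 = -255.2

-255.2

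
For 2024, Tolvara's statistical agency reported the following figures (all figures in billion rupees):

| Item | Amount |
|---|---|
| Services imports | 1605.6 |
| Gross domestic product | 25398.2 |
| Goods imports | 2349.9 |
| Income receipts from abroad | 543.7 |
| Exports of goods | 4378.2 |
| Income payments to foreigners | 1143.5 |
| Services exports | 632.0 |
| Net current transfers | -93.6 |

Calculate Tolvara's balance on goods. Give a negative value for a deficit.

2028.3

Goods balance = 4378.2 - 2349.9 = 2028.3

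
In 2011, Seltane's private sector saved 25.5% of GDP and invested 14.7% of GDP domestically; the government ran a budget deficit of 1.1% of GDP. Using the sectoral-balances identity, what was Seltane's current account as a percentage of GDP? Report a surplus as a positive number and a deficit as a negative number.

9.7

By the sectoral-balances identity, CA = (S_private - I) + (T - G).
Private balance = 25.5 - 14.7 = 10.8
Government balance (T - G) = -1.1
CA = 10.8 + (-1.1) = 9.7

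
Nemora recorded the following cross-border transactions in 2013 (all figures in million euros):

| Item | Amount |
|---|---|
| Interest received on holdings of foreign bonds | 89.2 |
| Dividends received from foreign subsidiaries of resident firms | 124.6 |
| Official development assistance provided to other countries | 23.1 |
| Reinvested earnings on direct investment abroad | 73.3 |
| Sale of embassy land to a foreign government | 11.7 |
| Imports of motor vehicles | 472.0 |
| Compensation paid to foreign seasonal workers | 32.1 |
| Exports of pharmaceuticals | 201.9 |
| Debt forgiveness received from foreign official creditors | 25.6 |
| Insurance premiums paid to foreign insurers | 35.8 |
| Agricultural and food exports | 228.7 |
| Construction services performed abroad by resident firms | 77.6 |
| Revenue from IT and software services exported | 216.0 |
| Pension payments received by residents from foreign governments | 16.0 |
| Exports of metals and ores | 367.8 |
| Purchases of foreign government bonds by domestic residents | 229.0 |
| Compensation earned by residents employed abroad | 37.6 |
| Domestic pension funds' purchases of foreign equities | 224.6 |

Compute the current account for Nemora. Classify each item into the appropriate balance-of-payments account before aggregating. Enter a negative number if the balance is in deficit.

869.7

Goods: 201.9 + 228.7 + 367.8 - 472.0 = 326.4
Services: 77.6 + 216.0 - 35.8 = 257.8
Primary income: 37.6 - 32.1 + 89.2 + 124.6 + 73.3 = 292.6
Secondary income: -23.1 + 16.0 = -7.1
Current account = 326.4 + 257.8 + 292.6 + (-7.1) = 869.7
(Excluded from the current account — capital account: sale of embassy land to a foreign government 11.7, debt forgiveness received from foreign official creditors 25.6; financial account: purchases of foreign government bonds by domestic residents 229.0, domestic pension funds' purchases of foreign equities 224.6.)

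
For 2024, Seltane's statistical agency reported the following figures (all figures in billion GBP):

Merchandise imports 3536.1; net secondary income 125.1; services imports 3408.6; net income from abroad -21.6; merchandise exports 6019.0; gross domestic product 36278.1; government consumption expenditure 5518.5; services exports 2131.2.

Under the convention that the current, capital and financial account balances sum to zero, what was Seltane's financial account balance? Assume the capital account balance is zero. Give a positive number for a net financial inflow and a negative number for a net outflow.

-1309.0

Goods balance = 6019.0 - 3536.1 = 2482.9
Services balance = 2131.2 - 3408.6 = -1277.4
Trade balance (goods + services) = 2482.9 + (-1277.4) = 1205.5
Net primary income = -21.6
Net secondary income = 125.1
Current account = 1205.5 + (-21.6) + 125.1 = 1309.0
Financial account = -(1309.0) = -1309.0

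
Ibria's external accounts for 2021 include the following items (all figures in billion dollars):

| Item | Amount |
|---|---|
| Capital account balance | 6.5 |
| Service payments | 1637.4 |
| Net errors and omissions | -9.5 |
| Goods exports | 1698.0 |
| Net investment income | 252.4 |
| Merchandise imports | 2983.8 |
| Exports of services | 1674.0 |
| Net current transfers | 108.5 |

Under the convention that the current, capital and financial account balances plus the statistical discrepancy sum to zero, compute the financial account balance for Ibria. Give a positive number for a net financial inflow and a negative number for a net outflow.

891.3

Goods balance = 1698.0 - 2983.8 = -1285.8
Services balance = 1674.0 - 1637.4 = 36.6
Trade balance (goods + services) = -1285.8 + 36.6 = -1249.2
Net primary income = 252.4
Net secondary income = 108.5
Current account = -1249.2 + 252.4 + 108.5 = -888.3
Financial account = -(-888.3 + 6.5 + (-9.5)) = 891.3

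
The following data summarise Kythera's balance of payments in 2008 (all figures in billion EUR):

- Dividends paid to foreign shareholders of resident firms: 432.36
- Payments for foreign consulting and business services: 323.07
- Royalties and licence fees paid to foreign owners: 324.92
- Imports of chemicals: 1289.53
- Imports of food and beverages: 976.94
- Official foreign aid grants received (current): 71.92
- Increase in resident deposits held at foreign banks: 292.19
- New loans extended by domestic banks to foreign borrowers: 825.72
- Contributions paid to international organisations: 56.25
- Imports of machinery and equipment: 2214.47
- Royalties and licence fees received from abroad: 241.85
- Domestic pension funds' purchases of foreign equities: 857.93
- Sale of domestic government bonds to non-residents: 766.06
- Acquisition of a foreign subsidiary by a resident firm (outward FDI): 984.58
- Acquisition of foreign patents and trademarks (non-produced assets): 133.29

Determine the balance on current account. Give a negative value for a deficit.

Goods: -2214.47 - 976.94 - 1289.53 = -4480.94
Services: -324.92 - 323.07 + 241.85 = -406.14
Primary income: -432.36
Secondary income: 71.92 - 56.25 = 15.67
Current account = (-4480.94) + (-406.14) + (-432.36) + 15.67 = -5303.77
(Excluded from the current account — financial account: increase in resident deposits held at foreign banks 292.19, new loans extended by domestic banks to foreign borrowers 825.72, domestic pension funds' purchases of foreign equities 857.93, sale of domestic government bonds to non-residents 766.06, acquisition of a foreign subsidiary by a resident firm (outward FDI) 984.58; capital account: acquisition of foreign patents and trademarks (non-produced assets) 133.29.)

-5303.77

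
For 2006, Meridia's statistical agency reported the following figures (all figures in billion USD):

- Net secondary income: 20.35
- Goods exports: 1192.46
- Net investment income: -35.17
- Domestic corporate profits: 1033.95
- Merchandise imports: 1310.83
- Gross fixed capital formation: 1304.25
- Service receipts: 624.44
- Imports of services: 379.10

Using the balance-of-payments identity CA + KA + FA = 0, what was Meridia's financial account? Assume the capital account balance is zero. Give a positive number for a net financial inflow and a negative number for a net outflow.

-112.15

Goods balance = 1192.46 - 1310.83 = -118.37
Services balance = 624.44 - 379.10 = 245.34
Trade balance (goods + services) = -118.37 + 245.34 = 126.97
Net primary income = -35.17
Net secondary income = 20.35
Current account = 126.97 + (-35.17) + 20.35 = 112.15
Financial account = -(112.15) = -112.15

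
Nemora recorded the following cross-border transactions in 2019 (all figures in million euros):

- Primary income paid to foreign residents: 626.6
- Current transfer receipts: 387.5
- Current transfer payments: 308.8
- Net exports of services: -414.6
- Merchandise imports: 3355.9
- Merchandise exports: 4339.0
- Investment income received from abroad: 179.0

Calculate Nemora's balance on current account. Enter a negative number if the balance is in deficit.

199.6

Goods balance = 4339.0 - 3355.9 = 983.1
Services balance = -414.6
Trade balance (goods + services) = 983.1 + (-414.6) = 568.5
Net primary income = 179.0 - 626.6 = -447.6
Net secondary income = 387.5 - 308.8 = 78.7
Current account = 568.5 + (-447.6) + 78.7 = 199.6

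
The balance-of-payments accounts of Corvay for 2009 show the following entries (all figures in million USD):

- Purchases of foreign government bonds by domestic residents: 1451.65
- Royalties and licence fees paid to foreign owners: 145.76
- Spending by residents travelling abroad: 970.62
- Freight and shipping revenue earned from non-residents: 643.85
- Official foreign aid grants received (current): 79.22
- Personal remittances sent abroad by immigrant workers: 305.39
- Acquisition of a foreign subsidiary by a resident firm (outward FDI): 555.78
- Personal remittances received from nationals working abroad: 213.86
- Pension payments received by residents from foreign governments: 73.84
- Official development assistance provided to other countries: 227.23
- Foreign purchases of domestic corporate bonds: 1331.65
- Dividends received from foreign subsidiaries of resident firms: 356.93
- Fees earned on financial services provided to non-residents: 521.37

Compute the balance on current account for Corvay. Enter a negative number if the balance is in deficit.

240.07

Services: 643.85 + 521.37 - 145.76 - 970.62 = 48.84
Primary income: 356.93
Secondary income: 79.22 + 213.86 - 305.39 - 227.23 + 73.84 = -165.70
Current account = 48.84 + 356.93 + (-165.70) = 240.07
(Excluded from the current account — financial account: purchases of foreign government bonds by domestic residents 1451.65, acquisition of a foreign subsidiary by a resident firm (outward FDI) 555.78, foreign purchases of domestic corporate bonds 1331.65.)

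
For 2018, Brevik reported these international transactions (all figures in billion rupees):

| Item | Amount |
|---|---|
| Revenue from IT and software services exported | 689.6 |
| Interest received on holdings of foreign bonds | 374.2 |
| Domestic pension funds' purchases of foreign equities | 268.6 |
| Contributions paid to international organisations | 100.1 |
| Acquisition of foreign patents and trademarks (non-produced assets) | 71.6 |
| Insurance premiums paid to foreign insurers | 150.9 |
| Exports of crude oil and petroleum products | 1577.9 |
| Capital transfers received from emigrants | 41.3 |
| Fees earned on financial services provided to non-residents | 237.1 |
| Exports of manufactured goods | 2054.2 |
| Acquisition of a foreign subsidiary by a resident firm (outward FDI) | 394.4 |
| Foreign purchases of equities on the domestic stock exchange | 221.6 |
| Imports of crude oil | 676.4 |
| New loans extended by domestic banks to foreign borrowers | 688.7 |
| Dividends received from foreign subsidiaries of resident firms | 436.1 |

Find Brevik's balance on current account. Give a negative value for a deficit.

4441.7

Goods: 1577.9 - 676.4 + 2054.2 = 2955.7
Services: 237.1 + 689.6 - 150.9 = 775.8
Primary income: 436.1 + 374.2 = 810.3
Secondary income: -100.1
Current account = 2955.7 + 775.8 + 810.3 + (-100.1) = 4441.7
(Excluded from the current account — financial account: domestic pension funds' purchases of foreign equities 268.6, acquisition of a foreign subsidiary by a resident firm (outward FDI) 394.4, foreign purchases of equities on the domestic stock exchange 221.6, new loans extended by domestic banks to foreign borrowers 688.7; capital account: acquisition of foreign patents and trademarks (non-produced assets) 71.6, capital transfers received from emigrants 41.3.)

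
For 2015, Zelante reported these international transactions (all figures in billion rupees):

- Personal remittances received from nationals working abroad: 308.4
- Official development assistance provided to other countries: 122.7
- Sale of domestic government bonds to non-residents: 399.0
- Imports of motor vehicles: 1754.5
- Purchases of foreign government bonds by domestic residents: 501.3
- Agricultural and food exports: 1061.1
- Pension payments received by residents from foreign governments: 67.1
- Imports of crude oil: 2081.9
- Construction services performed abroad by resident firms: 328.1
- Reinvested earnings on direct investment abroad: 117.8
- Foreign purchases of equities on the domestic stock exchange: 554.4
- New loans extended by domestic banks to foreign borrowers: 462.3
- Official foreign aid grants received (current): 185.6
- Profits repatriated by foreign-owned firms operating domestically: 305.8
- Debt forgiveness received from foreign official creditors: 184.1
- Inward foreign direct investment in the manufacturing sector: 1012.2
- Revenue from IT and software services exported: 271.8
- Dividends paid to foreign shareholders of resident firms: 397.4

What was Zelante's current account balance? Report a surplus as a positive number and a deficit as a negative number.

Goods: 1061.1 - 2081.9 - 1754.5 = -2775.3
Services: 328.1 + 271.8 = 599.9
Primary income: -397.4 + 117.8 - 305.8 = -585.4
Secondary income: 67.1 + 308.4 - 122.7 + 185.6 = 438.4
Current account = (-2775.3) + 599.9 + (-585.4) + 438.4 = -2322.4
(Excluded from the current account — financial account: sale of domestic government bonds to non-residents 399.0, purchases of foreign government bonds by domestic residents 501.3, foreign purchases of equities on the domestic stock exchange 554.4, new loans extended by domestic banks to foreign borrowers 462.3, inward foreign direct investment in the manufacturing sector 1012.2; capital account: debt forgiveness received from foreign official creditors 184.1.)

-2322.4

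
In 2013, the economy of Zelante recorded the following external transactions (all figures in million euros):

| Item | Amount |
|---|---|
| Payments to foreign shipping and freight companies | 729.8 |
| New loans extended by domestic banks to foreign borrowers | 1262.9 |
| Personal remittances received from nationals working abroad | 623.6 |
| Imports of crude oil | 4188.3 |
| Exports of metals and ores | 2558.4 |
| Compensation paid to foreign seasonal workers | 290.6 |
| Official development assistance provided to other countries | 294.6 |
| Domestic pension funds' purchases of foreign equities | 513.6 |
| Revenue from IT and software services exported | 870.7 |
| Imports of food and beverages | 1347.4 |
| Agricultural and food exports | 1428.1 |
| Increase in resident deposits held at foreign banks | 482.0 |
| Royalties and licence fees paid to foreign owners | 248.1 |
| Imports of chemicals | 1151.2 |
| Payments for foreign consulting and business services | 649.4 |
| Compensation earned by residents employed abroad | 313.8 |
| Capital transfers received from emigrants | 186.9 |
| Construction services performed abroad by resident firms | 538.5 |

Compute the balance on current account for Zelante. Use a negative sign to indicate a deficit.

Goods: -1151.2 - 4188.3 + 1428.1 + 2558.4 - 1347.4 = -2700.4
Services: -248.1 + 870.7 - 729.8 + 538.5 - 649.4 = -218.1
Primary income: -290.6 + 313.8 = 23.2
Secondary income: 623.6 - 294.6 = 329.0
Current account = (-2700.4) + (-218.1) + 23.2 + 329.0 = -2566.3
(Excluded from the current account — financial account: new loans extended by domestic banks to foreign borrowers 1262.9, domestic pension funds' purchases of foreign equities 513.6, increase in resident deposits held at foreign banks 482.0; capital account: capital transfers received from emigrants 186.9.)

-2566.3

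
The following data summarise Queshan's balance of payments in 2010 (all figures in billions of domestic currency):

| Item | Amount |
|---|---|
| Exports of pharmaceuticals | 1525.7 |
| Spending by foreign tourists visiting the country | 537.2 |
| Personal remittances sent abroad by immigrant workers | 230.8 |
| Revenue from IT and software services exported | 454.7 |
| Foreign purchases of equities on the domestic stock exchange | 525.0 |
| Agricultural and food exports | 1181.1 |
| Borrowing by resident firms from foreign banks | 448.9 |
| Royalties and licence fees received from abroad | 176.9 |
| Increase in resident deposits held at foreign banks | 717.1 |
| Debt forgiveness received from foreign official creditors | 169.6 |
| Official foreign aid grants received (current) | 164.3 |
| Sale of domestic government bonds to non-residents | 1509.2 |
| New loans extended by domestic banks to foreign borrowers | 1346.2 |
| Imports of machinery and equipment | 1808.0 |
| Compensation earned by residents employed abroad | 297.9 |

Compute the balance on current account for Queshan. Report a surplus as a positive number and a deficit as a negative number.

Goods: 1525.7 - 1808.0 + 1181.1 = 898.8
Services: 176.9 + 537.2 + 454.7 = 1168.8
Primary income: 297.9
Secondary income: 164.3 - 230.8 = -66.5
Current account = 898.8 + 1168.8 + 297.9 + (-66.5) = 2299.0
(Excluded from the current account — financial account: foreign purchases of equities on the domestic stock exchange 525.0, borrowing by resident firms from foreign banks 448.9, increase in resident deposits held at foreign banks 717.1, sale of domestic government bonds to non-residents 1509.2, new loans extended by domestic banks to foreign borrowers 1346.2; capital account: debt forgiveness received from foreign official creditors 169.6.)

2299.0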